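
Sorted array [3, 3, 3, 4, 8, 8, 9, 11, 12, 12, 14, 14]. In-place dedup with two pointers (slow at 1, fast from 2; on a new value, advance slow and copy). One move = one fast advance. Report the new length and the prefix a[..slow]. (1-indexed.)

length 7; prefix = [3, 4, 8, 9, 11, 12, 14]

(s=1,f=2) a[fast]=3=a[slow] dup → fast++
(s=1,f=3) a[fast]=3=a[slow] dup → fast++
(s=1,f=4) a[fast]=4≠a[slow]=3 write a[2]=4 → slow++,fast++
(s=2,f=5) a[fast]=8≠a[slow]=4 write a[3]=8 → slow++,fast++
(s=3,f=6) a[fast]=8=a[slow] dup → fast++
(s=3,f=7) a[fast]=9≠a[slow]=8 write a[4]=9 → slow++,fast++
(s=4,f=8) a[fast]=11≠a[slow]=9 write a[5]=11 → slow++,fast++
(s=5,f=9) a[fast]=12≠a[slow]=11 write a[6]=12 → slow++,fast++
(s=6,f=10) a[fast]=12=a[slow] dup → fast++
(s=6,f=11) a[fast]=14≠a[slow]=12 write a[7]=14 → slow++,fast++
(s=7,f=12) a[fast]=14=a[slow] dup → fast++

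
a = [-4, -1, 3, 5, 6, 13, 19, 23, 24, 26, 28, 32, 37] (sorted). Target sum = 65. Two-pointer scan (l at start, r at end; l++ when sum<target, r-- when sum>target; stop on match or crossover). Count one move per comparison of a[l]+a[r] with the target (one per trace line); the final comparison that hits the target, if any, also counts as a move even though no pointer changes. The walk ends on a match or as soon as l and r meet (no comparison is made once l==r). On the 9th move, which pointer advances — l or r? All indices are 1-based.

l

[1,13] -4+37=33 <65 → l++
[2,13] -1+37=36 <65 → l++
[3,13] 3+37=40 <65 → l++
[4,13] 5+37=42 <65 → l++
[5,13] 6+37=43 <65 → l++
[6,13] 13+37=50 <65 → l++
[7,13] 19+37=56 <65 → l++
[8,13] 23+37=60 <65 → l++
[9,13] 24+37=61 <65 → l++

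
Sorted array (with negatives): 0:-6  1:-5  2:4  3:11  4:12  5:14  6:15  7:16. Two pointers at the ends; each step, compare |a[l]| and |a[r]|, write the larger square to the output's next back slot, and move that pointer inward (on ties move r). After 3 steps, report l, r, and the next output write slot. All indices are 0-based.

l=0 r=7: |-6|<=|16| out[7]=256, r--
l=0 r=6: |-6|<=|15| out[6]=225, r--
l=0 r=5: |-6|<=|14| out[5]=196, r--

l=0, r=4, next write slot=4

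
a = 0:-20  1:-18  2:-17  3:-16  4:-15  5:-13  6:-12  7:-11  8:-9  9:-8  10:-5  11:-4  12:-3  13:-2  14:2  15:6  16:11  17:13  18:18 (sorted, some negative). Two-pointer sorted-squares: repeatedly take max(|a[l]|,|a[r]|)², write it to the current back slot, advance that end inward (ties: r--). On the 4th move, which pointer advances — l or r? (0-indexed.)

l

l=0 r=18: |-20|>|18| out[18]=400, l++
l=1 r=18: |-18|<=|18| out[17]=324, r--
l=1 r=17: |-18|>|13| out[16]=324, l++
l=2 r=17: |-17|>|13| out[15]=289, l++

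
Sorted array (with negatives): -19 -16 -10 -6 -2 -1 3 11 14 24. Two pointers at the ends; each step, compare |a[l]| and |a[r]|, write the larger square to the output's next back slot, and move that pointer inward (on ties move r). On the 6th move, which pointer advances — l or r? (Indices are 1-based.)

l

[1,10] |-19|<=|24| out[10]=576 → r--
[1,9] |-19|>|14| out[9]=361 → l++
[2,9] |-16|>|14| out[8]=256 → l++
[3,9] |-10|<=|14| out[7]=196 → r--
[3,8] |-10|<=|11| out[6]=121 → r--
[3,7] |-10|>|3| out[5]=100 → l++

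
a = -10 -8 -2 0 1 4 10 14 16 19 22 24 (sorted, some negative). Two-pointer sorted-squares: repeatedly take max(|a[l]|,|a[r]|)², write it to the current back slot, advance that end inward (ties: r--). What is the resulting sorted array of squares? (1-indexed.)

[0, 1, 4, 16, 64, 100, 100, 196, 256, 361, 484, 576]

l=1 r=12: |-10|<=|24| out[12]=576, r--
l=1 r=11: |-10|<=|22| out[11]=484, r--
l=1 r=10: |-10|<=|19| out[10]=361, r--
l=1 r=9: |-10|<=|16| out[9]=256, r--
l=1 r=8: |-10|<=|14| out[8]=196, r--
l=1 r=7: |-10|<=|10| out[7]=100, r--
l=1 r=6: |-10|>|4| out[6]=100, l++
l=2 r=6: |-8|>|4| out[5]=64, l++
l=3 r=6: |-2|<=|4| out[4]=16, r--
l=3 r=5: |-2|>|1| out[3]=4, l++
l=4 r=5: |0|<=|1| out[2]=1, r--
l=4 r=4: |0|<=|0| out[1]=0, r--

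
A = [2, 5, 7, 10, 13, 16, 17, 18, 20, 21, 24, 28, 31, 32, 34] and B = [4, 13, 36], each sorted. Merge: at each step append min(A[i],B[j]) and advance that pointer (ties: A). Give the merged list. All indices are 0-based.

[i=0,j=0] A[i]=2<=B[j]=4 take 2 → i++
[i=1,j=0] A[i]=5>B[j]=4 take 4 → j++
[i=1,j=1] A[i]=5<=B[j]=13 take 5 → i++
[i=2,j=1] A[i]=7<=B[j]=13 take 7 → i++
[i=3,j=1] A[i]=10<=B[j]=13 take 10 → i++
[i=4,j=1] A[i]=13<=B[j]=13 take 13 → i++
[i=5,j=1] A[i]=16>B[j]=13 take 13 → j++
[i=5,j=2] A[i]=16<=B[j]=36 take 16 → i++
[i=6,j=2] A[i]=17<=B[j]=36 take 17 → i++
[i=7,j=2] A[i]=18<=B[j]=36 take 18 → i++
[i=8,j=2] A[i]=20<=B[j]=36 take 20 → i++
[i=9,j=2] A[i]=21<=B[j]=36 take 21 → i++
[i=10,j=2] A[i]=24<=B[j]=36 take 24 → i++
[i=11,j=2] A[i]=28<=B[j]=36 take 28 → i++
[i=12,j=2] A[i]=31<=B[j]=36 take 31 → i++
[i=13,j=2] A[i]=32<=B[j]=36 take 32 → i++
[i=14,j=2] A[i]=34<=B[j]=36 take 34 → i++
[i=15,j=2] A done, take B[j]=36 → j++

[2, 4, 5, 7, 10, 13, 13, 16, 17, 18, 20, 21, 24, 28, 31, 32, 34, 36]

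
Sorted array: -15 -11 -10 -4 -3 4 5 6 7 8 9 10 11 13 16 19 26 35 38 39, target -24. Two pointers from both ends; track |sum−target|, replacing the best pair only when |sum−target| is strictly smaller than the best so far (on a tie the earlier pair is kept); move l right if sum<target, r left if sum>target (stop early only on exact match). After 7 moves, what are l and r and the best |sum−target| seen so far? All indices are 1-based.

l=1 r=20: -15+39=24 d=48 *, r--
l=1 r=19: -15+38=23 d=47 *, r--
l=1 r=18: -15+35=20 d=44 *, r--
l=1 r=17: -15+26=11 d=35 *, r--
l=1 r=16: -15+19=4 d=28 *, r--
l=1 r=15: -15+16=1 d=25 *, r--
l=1 r=14: -15+13=-2 d=22 *, r--

l=1, r=13, best |Δ|=22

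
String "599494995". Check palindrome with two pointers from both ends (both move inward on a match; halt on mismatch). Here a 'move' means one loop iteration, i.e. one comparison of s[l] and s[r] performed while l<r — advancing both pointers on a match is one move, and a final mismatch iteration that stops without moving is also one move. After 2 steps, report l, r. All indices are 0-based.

[0,8] '5'=='5' → l++,r--
[1,7] '9'=='9' → l++,r--

l=2, r=6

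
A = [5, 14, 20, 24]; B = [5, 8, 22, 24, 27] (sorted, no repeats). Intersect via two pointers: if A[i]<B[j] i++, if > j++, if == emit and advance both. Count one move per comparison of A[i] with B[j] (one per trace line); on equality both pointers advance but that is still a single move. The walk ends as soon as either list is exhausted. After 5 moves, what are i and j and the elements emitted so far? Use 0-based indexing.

i=3, j=3, emitted=[5]

i=0 j=0: 5==5 emit, i++,j++
i=1 j=1: 14>8, j++
i=1 j=2: 14<22, i++
i=2 j=2: 20<22, i++
i=3 j=2: 24>22, j++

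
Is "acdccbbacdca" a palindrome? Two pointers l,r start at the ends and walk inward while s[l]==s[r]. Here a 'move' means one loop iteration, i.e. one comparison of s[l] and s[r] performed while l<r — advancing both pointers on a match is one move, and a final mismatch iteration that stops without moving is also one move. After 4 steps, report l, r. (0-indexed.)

l=4, r=7

l=0 r=11: 'a'=='a', l++,r--
l=1 r=10: 'c'=='c', l++,r--
l=2 r=9: 'd'=='d', l++,r--
l=3 r=8: 'c'=='c', l++,r--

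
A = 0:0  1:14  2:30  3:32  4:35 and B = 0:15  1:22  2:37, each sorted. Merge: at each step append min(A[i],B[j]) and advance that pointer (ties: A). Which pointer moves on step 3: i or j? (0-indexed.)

j

i=0 j=0: A[i]=0<=B[j]=15 take 0, i++
i=1 j=0: A[i]=14<=B[j]=15 take 14, i++
i=2 j=0: A[i]=30>B[j]=15 take 15, j++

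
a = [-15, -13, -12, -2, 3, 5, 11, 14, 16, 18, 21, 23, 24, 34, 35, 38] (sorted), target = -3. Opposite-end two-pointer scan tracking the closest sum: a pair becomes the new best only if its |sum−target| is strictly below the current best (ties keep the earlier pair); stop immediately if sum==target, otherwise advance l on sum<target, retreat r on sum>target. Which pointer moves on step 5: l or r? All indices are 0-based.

r

[0,15] -15+38=23 d=26 * → r--
[0,14] -15+35=20 d=23 * → r--
[0,13] -15+34=19 d=22 * → r--
[0,12] -15+24=9 d=12 * → r--
[0,11] -15+23=8 d=11 * → r--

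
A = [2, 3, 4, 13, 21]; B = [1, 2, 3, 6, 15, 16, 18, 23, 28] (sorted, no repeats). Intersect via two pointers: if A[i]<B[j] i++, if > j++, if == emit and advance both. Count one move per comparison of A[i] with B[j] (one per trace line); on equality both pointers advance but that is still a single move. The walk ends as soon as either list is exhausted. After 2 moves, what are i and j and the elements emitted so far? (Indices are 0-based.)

i=0 j=0: 2>1, j++
i=0 j=1: 2==2 emit, i++,j++

i=1, j=2, emitted=[2]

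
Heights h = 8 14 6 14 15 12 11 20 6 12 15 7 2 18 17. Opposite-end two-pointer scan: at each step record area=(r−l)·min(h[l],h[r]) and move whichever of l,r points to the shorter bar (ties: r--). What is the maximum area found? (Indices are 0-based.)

max area = 182

[0,14] min(8,17)*14=112 best=112 * → l++
[1,14] min(14,17)*13=182 best=182 * → l++
[2,14] min(6,17)*12=72 best=182 → l++
[3,14] min(14,17)*11=154 best=182 → l++
[4,14] min(15,17)*10=150 best=182 → l++
[5,14] min(12,17)*9=108 best=182 → l++
[6,14] min(11,17)*8=88 best=182 → l++
[7,14] min(20,17)*7=119 best=182 → r--
[7,13] min(20,18)*6=108 best=182 → r--
[7,12] min(20,2)*5=10 best=182 → r--
[7,11] min(20,7)*4=28 best=182 → r--
[7,10] min(20,15)*3=45 best=182 → r--
[7,9] min(20,12)*2=24 best=182 → r--
[7,8] min(20,6)*1=6 best=182 → r--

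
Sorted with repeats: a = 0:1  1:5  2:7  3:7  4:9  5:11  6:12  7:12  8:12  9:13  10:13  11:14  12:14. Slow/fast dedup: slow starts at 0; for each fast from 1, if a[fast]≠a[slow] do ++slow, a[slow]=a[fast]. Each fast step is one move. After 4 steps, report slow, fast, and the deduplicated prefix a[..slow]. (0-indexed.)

slow=3, fast=5, prefix=[1, 5, 7, 9]

slow=0 fast=1: a[fast]=5≠a[slow]=1 write a[1]=5, slow++,fast++
slow=1 fast=2: a[fast]=7≠a[slow]=5 write a[2]=7, slow++,fast++
slow=2 fast=3: a[fast]=7=a[slow] dup, fast++
slow=2 fast=4: a[fast]=9≠a[slow]=7 write a[3]=9, slow++,fast++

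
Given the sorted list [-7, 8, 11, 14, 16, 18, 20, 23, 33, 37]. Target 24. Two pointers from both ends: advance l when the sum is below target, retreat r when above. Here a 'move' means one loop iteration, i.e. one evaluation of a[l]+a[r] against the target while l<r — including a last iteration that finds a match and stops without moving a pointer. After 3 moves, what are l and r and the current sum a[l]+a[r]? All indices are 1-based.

l=2, r=8, sum=31

l=1 r=10: -7+37=30 >24, r--
l=1 r=9: -7+33=26 >24, r--
l=1 r=8: -7+23=16 <24, l++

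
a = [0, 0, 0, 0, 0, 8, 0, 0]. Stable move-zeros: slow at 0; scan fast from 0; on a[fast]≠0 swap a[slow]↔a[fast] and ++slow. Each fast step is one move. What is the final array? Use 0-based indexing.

(s=0,f=0) a[fast]=0 → fast++
(s=0,f=1) a[fast]=0 → fast++
(s=0,f=2) a[fast]=0 → fast++
(s=0,f=3) a[fast]=0 → fast++
(s=0,f=4) a[fast]=0 → fast++
(s=0,f=5) a[fast]=8≠0 swap→a[0]=8 → slow++,fast++
(s=1,f=6) a[fast]=0 → fast++
(s=1,f=7) a[fast]=0 → fast++

[8, 0, 0, 0, 0, 0, 0, 0]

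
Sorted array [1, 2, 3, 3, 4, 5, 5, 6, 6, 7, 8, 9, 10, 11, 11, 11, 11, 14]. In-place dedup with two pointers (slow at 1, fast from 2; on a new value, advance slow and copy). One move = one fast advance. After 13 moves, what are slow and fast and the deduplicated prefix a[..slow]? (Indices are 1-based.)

slow=1 fast=2: a[fast]=2≠a[slow]=1 write a[2]=2, slow++,fast++
slow=2 fast=3: a[fast]=3≠a[slow]=2 write a[3]=3, slow++,fast++
slow=3 fast=4: a[fast]=3=a[slow] dup, fast++
slow=3 fast=5: a[fast]=4≠a[slow]=3 write a[4]=4, slow++,fast++
slow=4 fast=6: a[fast]=5≠a[slow]=4 write a[5]=5, slow++,fast++
slow=5 fast=7: a[fast]=5=a[slow] dup, fast++
slow=5 fast=8: a[fast]=6≠a[slow]=5 write a[6]=6, slow++,fast++
slow=6 fast=9: a[fast]=6=a[slow] dup, fast++
slow=6 fast=10: a[fast]=7≠a[slow]=6 write a[7]=7, slow++,fast++
slow=7 fast=11: a[fast]=8≠a[slow]=7 write a[8]=8, slow++,fast++
slow=8 fast=12: a[fast]=9≠a[slow]=8 write a[9]=9, slow++,fast++
slow=9 fast=13: a[fast]=10≠a[slow]=9 write a[10]=10, slow++,fast++
slow=10 fast=14: a[fast]=11≠a[slow]=10 write a[11]=11, slow++,fast++

slow=11, fast=15, prefix=[1, 2, 3, 4, 5, 6, 7, 8, 9, 10, 11]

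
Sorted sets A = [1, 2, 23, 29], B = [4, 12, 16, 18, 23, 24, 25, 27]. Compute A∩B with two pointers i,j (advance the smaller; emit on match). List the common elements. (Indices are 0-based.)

[i=0,j=0] 1<4 → i++
[i=1,j=0] 2<4 → i++
[i=2,j=0] 23>4 → j++
[i=2,j=1] 23>12 → j++
[i=2,j=2] 23>16 → j++
[i=2,j=3] 23>18 → j++
[i=2,j=4] 23==23 emit → i++,j++
[i=3,j=5] 29>24 → j++
[i=3,j=6] 29>25 → j++
[i=3,j=7] 29>27 → j++

intersection = [23]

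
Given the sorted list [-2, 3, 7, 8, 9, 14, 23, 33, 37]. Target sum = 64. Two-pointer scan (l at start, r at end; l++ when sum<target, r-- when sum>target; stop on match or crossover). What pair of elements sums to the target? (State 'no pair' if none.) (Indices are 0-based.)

l=0 r=8: -2+37=35 <64, l++
l=1 r=8: 3+37=40 <64, l++
l=2 r=8: 7+37=44 <64, l++
l=3 r=8: 8+37=45 <64, l++
l=4 r=8: 9+37=46 <64, l++
l=5 r=8: 14+37=51 <64, l++
l=6 r=8: 23+37=60 <64, l++
l=7 r=8: 33+37=70 >64, r--

no pair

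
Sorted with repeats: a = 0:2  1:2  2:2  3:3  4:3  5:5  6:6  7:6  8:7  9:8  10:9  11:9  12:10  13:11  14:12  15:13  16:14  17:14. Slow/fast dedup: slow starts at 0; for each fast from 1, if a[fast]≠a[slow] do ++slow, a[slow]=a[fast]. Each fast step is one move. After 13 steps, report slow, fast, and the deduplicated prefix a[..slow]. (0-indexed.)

slow=0 fast=1: a[fast]=2=a[slow] dup, fast++
slow=0 fast=2: a[fast]=2=a[slow] dup, fast++
slow=0 fast=3: a[fast]=3≠a[slow]=2 write a[1]=3, slow++,fast++
slow=1 fast=4: a[fast]=3=a[slow] dup, fast++
slow=1 fast=5: a[fast]=5≠a[slow]=3 write a[2]=5, slow++,fast++
slow=2 fast=6: a[fast]=6≠a[slow]=5 write a[3]=6, slow++,fast++
slow=3 fast=7: a[fast]=6=a[slow] dup, fast++
slow=3 fast=8: a[fast]=7≠a[slow]=6 write a[4]=7, slow++,fast++
slow=4 fast=9: a[fast]=8≠a[slow]=7 write a[5]=8, slow++,fast++
slow=5 fast=10: a[fast]=9≠a[slow]=8 write a[6]=9, slow++,fast++
slow=6 fast=11: a[fast]=9=a[slow] dup, fast++
slow=6 fast=12: a[fast]=10≠a[slow]=9 write a[7]=10, slow++,fast++
slow=7 fast=13: a[fast]=11≠a[slow]=10 write a[8]=11, slow++,fast++

slow=8, fast=14, prefix=[2, 3, 5, 6, 7, 8, 9, 10, 11]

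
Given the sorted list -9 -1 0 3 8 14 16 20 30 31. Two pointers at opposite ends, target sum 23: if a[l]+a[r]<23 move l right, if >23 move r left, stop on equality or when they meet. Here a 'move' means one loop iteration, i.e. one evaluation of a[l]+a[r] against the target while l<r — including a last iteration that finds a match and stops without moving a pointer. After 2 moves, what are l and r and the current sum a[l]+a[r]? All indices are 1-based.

l=1 r=10: -9+31=22 <23, l++
l=2 r=10: -1+31=30 >23, r--

l=2, r=9, sum=29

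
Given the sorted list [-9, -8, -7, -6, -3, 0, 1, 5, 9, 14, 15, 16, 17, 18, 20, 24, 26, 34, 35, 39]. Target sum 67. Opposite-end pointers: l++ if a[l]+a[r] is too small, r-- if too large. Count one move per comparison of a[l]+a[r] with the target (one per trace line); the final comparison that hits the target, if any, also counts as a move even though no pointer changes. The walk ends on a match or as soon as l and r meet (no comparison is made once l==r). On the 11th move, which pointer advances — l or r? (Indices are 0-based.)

l

l=0 r=19: -9+39=30 <67, l++
l=1 r=19: -8+39=31 <67, l++
l=2 r=19: -7+39=32 <67, l++
l=3 r=19: -6+39=33 <67, l++
l=4 r=19: -3+39=36 <67, l++
l=5 r=19: 0+39=39 <67, l++
l=6 r=19: 1+39=40 <67, l++
l=7 r=19: 5+39=44 <67, l++
l=8 r=19: 9+39=48 <67, l++
l=9 r=19: 14+39=53 <67, l++
l=10 r=19: 15+39=54 <67, l++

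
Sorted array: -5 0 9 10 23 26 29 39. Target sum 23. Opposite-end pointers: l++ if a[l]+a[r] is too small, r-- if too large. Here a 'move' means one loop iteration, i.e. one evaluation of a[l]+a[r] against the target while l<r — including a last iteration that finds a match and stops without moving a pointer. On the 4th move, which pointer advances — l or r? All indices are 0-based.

[0,7] -5+39=34 >23 → r--
[0,6] -5+29=24 >23 → r--
[0,5] -5+26=21 <23 → l++
[1,5] 0+26=26 >23 → r--

r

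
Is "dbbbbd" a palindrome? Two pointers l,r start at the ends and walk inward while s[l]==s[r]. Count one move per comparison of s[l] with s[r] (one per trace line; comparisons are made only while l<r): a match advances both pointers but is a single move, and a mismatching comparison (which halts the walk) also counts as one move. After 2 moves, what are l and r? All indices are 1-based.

l=3, r=4

[1,6] 'd'=='d' → l++,r--
[2,5] 'b'=='b' → l++,r--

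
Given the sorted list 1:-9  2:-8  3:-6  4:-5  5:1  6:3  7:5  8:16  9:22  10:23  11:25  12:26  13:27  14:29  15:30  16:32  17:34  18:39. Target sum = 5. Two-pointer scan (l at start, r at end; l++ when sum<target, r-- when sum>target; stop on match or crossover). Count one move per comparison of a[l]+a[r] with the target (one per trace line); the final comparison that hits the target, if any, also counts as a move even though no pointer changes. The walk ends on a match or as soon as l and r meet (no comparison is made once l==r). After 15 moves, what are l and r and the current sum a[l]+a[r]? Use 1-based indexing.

l=5, r=7, sum=6

[1,18] -9+39=30 >5 → r--
[1,17] -9+34=25 >5 → r--
[1,16] -9+32=23 >5 → r--
[1,15] -9+30=21 >5 → r--
[1,14] -9+29=20 >5 → r--
[1,13] -9+27=18 >5 → r--
[1,12] -9+26=17 >5 → r--
[1,11] -9+25=16 >5 → r--
[1,10] -9+23=14 >5 → r--
[1,9] -9+22=13 >5 → r--
[1,8] -9+16=7 >5 → r--
[1,7] -9+5=-4 <5 → l++
[2,7] -8+5=-3 <5 → l++
[3,7] -6+5=-1 <5 → l++
[4,7] -5+5=0 <5 → l++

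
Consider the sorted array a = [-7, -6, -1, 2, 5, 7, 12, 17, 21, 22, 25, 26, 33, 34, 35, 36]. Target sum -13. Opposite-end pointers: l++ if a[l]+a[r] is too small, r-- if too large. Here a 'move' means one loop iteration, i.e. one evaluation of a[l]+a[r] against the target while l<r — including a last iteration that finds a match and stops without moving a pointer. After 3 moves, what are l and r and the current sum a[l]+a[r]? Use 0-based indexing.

[0,15] -7+36=29 >-13 → r--
[0,14] -7+35=28 >-13 → r--
[0,13] -7+34=27 >-13 → r--

l=0, r=12, sum=26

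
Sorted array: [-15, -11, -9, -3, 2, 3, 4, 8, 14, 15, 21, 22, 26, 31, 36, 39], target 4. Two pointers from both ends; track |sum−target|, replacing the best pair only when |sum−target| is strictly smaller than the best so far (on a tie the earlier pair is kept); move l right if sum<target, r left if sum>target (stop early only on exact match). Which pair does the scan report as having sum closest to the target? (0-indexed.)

l=0 r=15: -15+39=24 d=20 *, r--
l=0 r=14: -15+36=21 d=17 *, r--
l=0 r=13: -15+31=16 d=12 *, r--
l=0 r=12: -15+26=11 d=7 *, r--
l=0 r=11: -15+22=7 d=3 *, r--
l=0 r=10: -15+21=6 d=2 *, r--
l=0 r=9: -15+15=0 d=4, l++
l=1 r=9: -11+15=4 d=0 *, stop

pair (-11, 15) with sum 4 (|Δ|=0)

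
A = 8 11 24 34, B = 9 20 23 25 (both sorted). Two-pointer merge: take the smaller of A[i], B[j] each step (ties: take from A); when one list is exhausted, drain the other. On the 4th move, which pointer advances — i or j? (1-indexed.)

j

i=1 j=1: A[i]=8<=B[j]=9 take 8, i++
i=2 j=1: A[i]=11>B[j]=9 take 9, j++
i=2 j=2: A[i]=11<=B[j]=20 take 11, i++
i=3 j=2: A[i]=24>B[j]=20 take 20, j++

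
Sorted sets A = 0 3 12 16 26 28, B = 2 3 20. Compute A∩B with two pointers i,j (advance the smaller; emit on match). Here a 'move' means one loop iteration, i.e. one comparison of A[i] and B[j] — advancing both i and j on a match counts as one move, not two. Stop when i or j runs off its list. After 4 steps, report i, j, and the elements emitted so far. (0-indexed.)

i=0 j=0: 0<2, i++
i=1 j=0: 3>2, j++
i=1 j=1: 3==3 emit, i++,j++
i=2 j=2: 12<20, i++

i=3, j=2, emitted=[3]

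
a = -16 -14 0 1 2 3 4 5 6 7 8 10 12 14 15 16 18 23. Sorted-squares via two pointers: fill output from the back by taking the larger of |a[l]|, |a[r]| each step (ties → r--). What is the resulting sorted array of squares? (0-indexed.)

[0, 1, 4, 9, 16, 25, 36, 49, 64, 100, 144, 196, 196, 225, 256, 256, 324, 529]

[0,17] |-16|<=|23| out[17]=529 → r--
[0,16] |-16|<=|18| out[16]=324 → r--
[0,15] |-16|<=|16| out[15]=256 → r--
[0,14] |-16|>|15| out[14]=256 → l++
[1,14] |-14|<=|15| out[13]=225 → r--
[1,13] |-14|<=|14| out[12]=196 → r--
[1,12] |-14|>|12| out[11]=196 → l++
[2,12] |0|<=|12| out[10]=144 → r--
[2,11] |0|<=|10| out[9]=100 → r--
[2,10] |0|<=|8| out[8]=64 → r--
[2,9] |0|<=|7| out[7]=49 → r--
[2,8] |0|<=|6| out[6]=36 → r--
[2,7] |0|<=|5| out[5]=25 → r--
[2,6] |0|<=|4| out[4]=16 → r--
[2,5] |0|<=|3| out[3]=9 → r--
[2,4] |0|<=|2| out[2]=4 → r--
[2,3] |0|<=|1| out[1]=1 → r--
[2,2] |0|<=|0| out[0]=0 → r--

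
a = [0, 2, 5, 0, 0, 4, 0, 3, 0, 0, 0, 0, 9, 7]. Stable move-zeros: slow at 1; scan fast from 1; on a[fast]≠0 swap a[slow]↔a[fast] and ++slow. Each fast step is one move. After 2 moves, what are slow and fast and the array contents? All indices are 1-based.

slow=2, fast=3, a=[2, 0, 5, 0, 0, 4, 0, 3, 0, 0, 0, 0, 9, 7]

slow=1 fast=1: a[fast]=0, fast++
slow=1 fast=2: a[fast]=2≠0 swap→a[1]=2, slow++,fast++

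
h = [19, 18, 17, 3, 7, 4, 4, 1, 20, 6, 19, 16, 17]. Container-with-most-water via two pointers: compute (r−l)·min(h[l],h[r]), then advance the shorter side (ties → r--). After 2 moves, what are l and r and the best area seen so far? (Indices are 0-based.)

[0,12] min(19,17)*12=204 best=204 * → r--
[0,11] min(19,16)*11=176 best=204 → r--

l=0, r=10, best area=204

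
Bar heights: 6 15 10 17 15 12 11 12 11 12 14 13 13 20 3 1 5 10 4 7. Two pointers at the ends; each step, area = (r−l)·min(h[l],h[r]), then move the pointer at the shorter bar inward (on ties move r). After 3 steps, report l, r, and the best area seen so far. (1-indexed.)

[1,20] min(6,7)*19=114 best=114 * → l++
[2,20] min(15,7)*18=126 best=126 * → r--
[2,19] min(15,4)*17=68 best=126 → r--

l=2, r=18, best area=126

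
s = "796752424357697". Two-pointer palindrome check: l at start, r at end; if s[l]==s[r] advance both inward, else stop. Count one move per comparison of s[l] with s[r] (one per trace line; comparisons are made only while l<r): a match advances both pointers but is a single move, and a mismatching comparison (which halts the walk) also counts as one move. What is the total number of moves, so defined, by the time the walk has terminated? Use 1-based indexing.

6 moves

l=1 r=15: '7'=='7', l++,r--
l=2 r=14: '9'=='9', l++,r--
l=3 r=13: '6'=='6', l++,r--
l=4 r=12: '7'=='7', l++,r--
l=5 r=11: '5'=='5', l++,r--
l=6 r=10: '2'!='3', stop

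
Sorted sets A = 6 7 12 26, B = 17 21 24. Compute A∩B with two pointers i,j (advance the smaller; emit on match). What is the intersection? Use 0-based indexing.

i=0 j=0: 6<17, i++
i=1 j=0: 7<17, i++
i=2 j=0: 12<17, i++
i=3 j=0: 26>17, j++
i=3 j=1: 26>21, j++
i=3 j=2: 26>24, j++

intersection = []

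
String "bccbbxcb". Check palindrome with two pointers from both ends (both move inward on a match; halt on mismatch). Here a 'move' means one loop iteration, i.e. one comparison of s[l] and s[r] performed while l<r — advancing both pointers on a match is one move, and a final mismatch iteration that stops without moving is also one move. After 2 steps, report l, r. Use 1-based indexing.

l=3, r=6

[1,8] 'b'=='b' → l++,r--
[2,7] 'c'=='c' → l++,r--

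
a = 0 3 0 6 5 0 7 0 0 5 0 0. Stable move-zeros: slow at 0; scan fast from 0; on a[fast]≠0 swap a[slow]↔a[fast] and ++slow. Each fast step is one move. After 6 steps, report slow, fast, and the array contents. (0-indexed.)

slow=3, fast=6, a=[3, 6, 5, 0, 0, 0, 7, 0, 0, 5, 0, 0]

slow=0 fast=0: a[fast]=0, fast++
slow=0 fast=1: a[fast]=3≠0 swap→a[0]=3, slow++,fast++
slow=1 fast=2: a[fast]=0, fast++
slow=1 fast=3: a[fast]=6≠0 swap→a[1]=6, slow++,fast++
slow=2 fast=4: a[fast]=5≠0 swap→a[2]=5, slow++,fast++
slow=3 fast=5: a[fast]=0, fast++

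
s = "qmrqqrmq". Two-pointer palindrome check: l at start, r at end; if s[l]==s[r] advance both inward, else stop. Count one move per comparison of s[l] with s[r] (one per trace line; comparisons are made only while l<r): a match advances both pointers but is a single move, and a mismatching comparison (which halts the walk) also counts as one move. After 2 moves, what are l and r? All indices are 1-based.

l=3, r=6

[1,8] 'q'=='q' → l++,r--
[2,7] 'm'=='m' → l++,r--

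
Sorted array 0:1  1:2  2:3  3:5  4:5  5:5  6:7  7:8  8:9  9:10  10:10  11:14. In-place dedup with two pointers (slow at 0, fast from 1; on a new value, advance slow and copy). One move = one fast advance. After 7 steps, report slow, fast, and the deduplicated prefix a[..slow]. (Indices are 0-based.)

slow=0 fast=1: a[fast]=2≠a[slow]=1 write a[1]=2, slow++,fast++
slow=1 fast=2: a[fast]=3≠a[slow]=2 write a[2]=3, slow++,fast++
slow=2 fast=3: a[fast]=5≠a[slow]=3 write a[3]=5, slow++,fast++
slow=3 fast=4: a[fast]=5=a[slow] dup, fast++
slow=3 fast=5: a[fast]=5=a[slow] dup, fast++
slow=3 fast=6: a[fast]=7≠a[slow]=5 write a[4]=7, slow++,fast++
slow=4 fast=7: a[fast]=8≠a[slow]=7 write a[5]=8, slow++,fast++

slow=5, fast=8, prefix=[1, 2, 3, 5, 7, 8]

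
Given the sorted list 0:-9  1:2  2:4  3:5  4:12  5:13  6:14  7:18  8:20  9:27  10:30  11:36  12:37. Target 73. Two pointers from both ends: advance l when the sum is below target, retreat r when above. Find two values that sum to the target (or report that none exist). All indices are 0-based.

[0,12] -9+37=28 <73 → l++
[1,12] 2+37=39 <73 → l++
[2,12] 4+37=41 <73 → l++
[3,12] 5+37=42 <73 → l++
[4,12] 12+37=49 <73 → l++
[5,12] 13+37=50 <73 → l++
[6,12] 14+37=51 <73 → l++
[7,12] 18+37=55 <73 → l++
[8,12] 20+37=57 <73 → l++
[9,12] 27+37=64 <73 → l++
[10,12] 30+37=67 <73 → l++
[11,12] 36+37=73 → found

(36, 37)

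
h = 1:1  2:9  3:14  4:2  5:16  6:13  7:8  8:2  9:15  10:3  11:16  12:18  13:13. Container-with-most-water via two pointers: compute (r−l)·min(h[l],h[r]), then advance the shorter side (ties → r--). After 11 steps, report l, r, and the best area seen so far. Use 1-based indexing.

[1,13] min(1,13)*12=12 best=12 * → l++
[2,13] min(9,13)*11=99 best=99 * → l++
[3,13] min(14,13)*10=130 best=130 * → r--
[3,12] min(14,18)*9=126 best=130 → l++
[4,12] min(2,18)*8=16 best=130 → l++
[5,12] min(16,18)*7=112 best=130 → l++
[6,12] min(13,18)*6=78 best=130 → l++
[7,12] min(8,18)*5=40 best=130 → l++
[8,12] min(2,18)*4=8 best=130 → l++
[9,12] min(15,18)*3=45 best=130 → l++
[10,12] min(3,18)*2=6 best=130 → l++

l=11, r=12, best area=130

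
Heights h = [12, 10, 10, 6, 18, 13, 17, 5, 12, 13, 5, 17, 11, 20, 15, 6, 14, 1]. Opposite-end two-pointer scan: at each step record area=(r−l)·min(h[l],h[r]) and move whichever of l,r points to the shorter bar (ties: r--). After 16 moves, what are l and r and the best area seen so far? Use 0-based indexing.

l=0 r=17: min(12,1)*17=17 best=17 *, r--
l=0 r=16: min(12,14)*16=192 best=192 *, l++
l=1 r=16: min(10,14)*15=150 best=192, l++
l=2 r=16: min(10,14)*14=140 best=192, l++
l=3 r=16: min(6,14)*13=78 best=192, l++
l=4 r=16: min(18,14)*12=168 best=192, r--
l=4 r=15: min(18,6)*11=66 best=192, r--
l=4 r=14: min(18,15)*10=150 best=192, r--
l=4 r=13: min(18,20)*9=162 best=192, l++
l=5 r=13: min(13,20)*8=104 best=192, l++
l=6 r=13: min(17,20)*7=119 best=192, l++
l=7 r=13: min(5,20)*6=30 best=192, l++
l=8 r=13: min(12,20)*5=60 best=192, l++
l=9 r=13: min(13,20)*4=52 best=192, l++
l=10 r=13: min(5,20)*3=15 best=192, l++
l=11 r=13: min(17,20)*2=34 best=192, l++

l=12, r=13, best area=192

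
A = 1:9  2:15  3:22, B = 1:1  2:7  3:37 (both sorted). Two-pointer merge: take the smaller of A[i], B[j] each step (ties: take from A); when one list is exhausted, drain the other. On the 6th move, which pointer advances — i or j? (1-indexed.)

j

i=1 j=1: A[i]=9>B[j]=1 take 1, j++
i=1 j=2: A[i]=9>B[j]=7 take 7, j++
i=1 j=3: A[i]=9<=B[j]=37 take 9, i++
i=2 j=3: A[i]=15<=B[j]=37 take 15, i++
i=3 j=3: A[i]=22<=B[j]=37 take 22, i++
i=4 j=3: A done, take B[j]=37, j++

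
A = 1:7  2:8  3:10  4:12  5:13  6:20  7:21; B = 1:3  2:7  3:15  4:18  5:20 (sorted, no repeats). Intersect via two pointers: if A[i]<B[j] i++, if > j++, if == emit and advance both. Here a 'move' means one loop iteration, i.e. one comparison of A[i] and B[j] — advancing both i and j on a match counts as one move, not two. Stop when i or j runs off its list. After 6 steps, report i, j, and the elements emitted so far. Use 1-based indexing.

i=6, j=3, emitted=[7]

[i=1,j=1] 7>3 → j++
[i=1,j=2] 7==7 emit → i++,j++
[i=2,j=3] 8<15 → i++
[i=3,j=3] 10<15 → i++
[i=4,j=3] 12<15 → i++
[i=5,j=3] 13<15 → i++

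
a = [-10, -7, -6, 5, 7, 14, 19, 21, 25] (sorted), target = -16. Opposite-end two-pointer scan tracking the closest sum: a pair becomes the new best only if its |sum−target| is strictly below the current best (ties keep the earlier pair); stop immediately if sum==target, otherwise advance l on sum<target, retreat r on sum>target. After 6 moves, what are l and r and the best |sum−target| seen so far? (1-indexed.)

l=1, r=3, best |Δ|=11

[1,9] -10+25=15 d=31 * → r--
[1,8] -10+21=11 d=27 * → r--
[1,7] -10+19=9 d=25 * → r--
[1,6] -10+14=4 d=20 * → r--
[1,5] -10+7=-3 d=13 * → r--
[1,4] -10+5=-5 d=11 * → r--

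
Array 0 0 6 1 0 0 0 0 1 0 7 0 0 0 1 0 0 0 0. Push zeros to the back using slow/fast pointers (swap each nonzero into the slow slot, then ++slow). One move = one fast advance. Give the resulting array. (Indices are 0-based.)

(s=0,f=0) a[fast]=0 → fast++
(s=0,f=1) a[fast]=0 → fast++
(s=0,f=2) a[fast]=6≠0 swap→a[0]=6 → slow++,fast++
(s=1,f=3) a[fast]=1≠0 swap→a[1]=1 → slow++,fast++
(s=2,f=4) a[fast]=0 → fast++
(s=2,f=5) a[fast]=0 → fast++
(s=2,f=6) a[fast]=0 → fast++
(s=2,f=7) a[fast]=0 → fast++
(s=2,f=8) a[fast]=1≠0 swap→a[2]=1 → slow++,fast++
(s=3,f=9) a[fast]=0 → fast++
(s=3,f=10) a[fast]=7≠0 swap→a[3]=7 → slow++,fast++
(s=4,f=11) a[fast]=0 → fast++
(s=4,f=12) a[fast]=0 → fast++
(s=4,f=13) a[fast]=0 → fast++
(s=4,f=14) a[fast]=1≠0 swap→a[4]=1 → slow++,fast++
(s=5,f=15) a[fast]=0 → fast++
(s=5,f=16) a[fast]=0 → fast++
(s=5,f=17) a[fast]=0 → fast++
(s=5,f=18) a[fast]=0 → fast++

[6, 1, 1, 7, 1, 0, 0, 0, 0, 0, 0, 0, 0, 0, 0, 0, 0, 0, 0]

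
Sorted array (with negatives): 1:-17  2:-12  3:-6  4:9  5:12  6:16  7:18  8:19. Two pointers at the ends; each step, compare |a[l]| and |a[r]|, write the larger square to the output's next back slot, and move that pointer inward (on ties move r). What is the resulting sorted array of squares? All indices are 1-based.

[36, 81, 144, 144, 256, 289, 324, 361]

l=1 r=8: |-17|<=|19| out[8]=361, r--
l=1 r=7: |-17|<=|18| out[7]=324, r--
l=1 r=6: |-17|>|16| out[6]=289, l++
l=2 r=6: |-12|<=|16| out[5]=256, r--
l=2 r=5: |-12|<=|12| out[4]=144, r--
l=2 r=4: |-12|>|9| out[3]=144, l++
l=3 r=4: |-6|<=|9| out[2]=81, r--
l=3 r=3: |-6|<=|-6| out[1]=36, r--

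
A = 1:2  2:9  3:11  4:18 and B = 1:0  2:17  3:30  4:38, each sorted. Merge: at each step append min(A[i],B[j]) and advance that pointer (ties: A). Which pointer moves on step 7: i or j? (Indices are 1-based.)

i=1 j=1: A[i]=2>B[j]=0 take 0, j++
i=1 j=2: A[i]=2<=B[j]=17 take 2, i++
i=2 j=2: A[i]=9<=B[j]=17 take 9, i++
i=3 j=2: A[i]=11<=B[j]=17 take 11, i++
i=4 j=2: A[i]=18>B[j]=17 take 17, j++
i=4 j=3: A[i]=18<=B[j]=30 take 18, i++
i=5 j=3: A done, take B[j]=30, j++

j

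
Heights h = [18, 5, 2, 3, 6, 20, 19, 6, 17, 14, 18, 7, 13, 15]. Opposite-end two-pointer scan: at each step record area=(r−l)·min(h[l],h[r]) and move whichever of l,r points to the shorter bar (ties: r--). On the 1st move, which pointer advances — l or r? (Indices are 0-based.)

r

l=0 r=13: min(18,15)*13=195 best=195 *, r--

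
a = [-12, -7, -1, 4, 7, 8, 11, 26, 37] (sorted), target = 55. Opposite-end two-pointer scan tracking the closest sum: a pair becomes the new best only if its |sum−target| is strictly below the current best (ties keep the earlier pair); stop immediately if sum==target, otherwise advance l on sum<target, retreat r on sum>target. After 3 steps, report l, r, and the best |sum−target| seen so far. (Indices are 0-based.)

l=0 r=8: -12+37=25 d=30 *, l++
l=1 r=8: -7+37=30 d=25 *, l++
l=2 r=8: -1+37=36 d=19 *, l++

l=3, r=8, best |Δ|=19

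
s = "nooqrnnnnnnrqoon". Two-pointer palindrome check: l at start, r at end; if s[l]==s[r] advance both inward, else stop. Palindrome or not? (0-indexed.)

palindrome

[0,15] 'n'=='n' → l++,r--
[1,14] 'o'=='o' → l++,r--
[2,13] 'o'=='o' → l++,r--
[3,12] 'q'=='q' → l++,r--
[4,11] 'r'=='r' → l++,r--
[5,10] 'n'=='n' → l++,r--
[6,9] 'n'=='n' → l++,r--
[7,8] 'n'=='n' → l++,r--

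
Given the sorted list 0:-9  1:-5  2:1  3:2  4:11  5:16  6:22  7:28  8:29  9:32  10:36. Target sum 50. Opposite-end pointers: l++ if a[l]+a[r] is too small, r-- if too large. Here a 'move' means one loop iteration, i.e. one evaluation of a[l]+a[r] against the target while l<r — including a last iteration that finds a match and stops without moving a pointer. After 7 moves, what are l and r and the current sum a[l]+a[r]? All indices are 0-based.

[0,10] -9+36=27 <50 → l++
[1,10] -5+36=31 <50 → l++
[2,10] 1+36=37 <50 → l++
[3,10] 2+36=38 <50 → l++
[4,10] 11+36=47 <50 → l++
[5,10] 16+36=52 >50 → r--
[5,9] 16+32=48 <50 → l++

l=6, r=9, sum=54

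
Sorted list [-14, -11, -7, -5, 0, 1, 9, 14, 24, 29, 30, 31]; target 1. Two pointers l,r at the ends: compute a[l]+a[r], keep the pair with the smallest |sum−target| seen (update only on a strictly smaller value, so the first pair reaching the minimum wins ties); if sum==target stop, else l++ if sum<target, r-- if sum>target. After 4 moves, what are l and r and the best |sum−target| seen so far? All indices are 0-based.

l=0 r=11: -14+31=17 d=16 *, r--
l=0 r=10: -14+30=16 d=15 *, r--
l=0 r=9: -14+29=15 d=14 *, r--
l=0 r=8: -14+24=10 d=9 *, r--

l=0, r=7, best |Δ|=9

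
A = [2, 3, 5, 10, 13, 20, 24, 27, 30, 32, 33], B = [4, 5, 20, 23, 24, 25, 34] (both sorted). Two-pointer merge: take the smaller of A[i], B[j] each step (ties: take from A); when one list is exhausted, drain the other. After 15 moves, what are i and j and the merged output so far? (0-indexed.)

[i=0,j=0] A[i]=2<=B[j]=4 take 2 → i++
[i=1,j=0] A[i]=3<=B[j]=4 take 3 → i++
[i=2,j=0] A[i]=5>B[j]=4 take 4 → j++
[i=2,j=1] A[i]=5<=B[j]=5 take 5 → i++
[i=3,j=1] A[i]=10>B[j]=5 take 5 → j++
[i=3,j=2] A[i]=10<=B[j]=20 take 10 → i++
[i=4,j=2] A[i]=13<=B[j]=20 take 13 → i++
[i=5,j=2] A[i]=20<=B[j]=20 take 20 → i++
[i=6,j=2] A[i]=24>B[j]=20 take 20 → j++
[i=6,j=3] A[i]=24>B[j]=23 take 23 → j++
[i=6,j=4] A[i]=24<=B[j]=24 take 24 → i++
[i=7,j=4] A[i]=27>B[j]=24 take 24 → j++
[i=7,j=5] A[i]=27>B[j]=25 take 25 → j++
[i=7,j=6] A[i]=27<=B[j]=34 take 27 → i++
[i=8,j=6] A[i]=30<=B[j]=34 take 30 → i++

i=9, j=6, merged so far=[2, 3, 4, 5, 5, 10, 13, 20, 20, 23, 24, 24, 25, 27, 30]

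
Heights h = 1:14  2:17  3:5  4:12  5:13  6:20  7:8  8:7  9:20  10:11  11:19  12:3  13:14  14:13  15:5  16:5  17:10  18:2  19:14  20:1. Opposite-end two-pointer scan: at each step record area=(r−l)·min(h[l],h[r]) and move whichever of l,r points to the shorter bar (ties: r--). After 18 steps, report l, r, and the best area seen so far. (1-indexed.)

l=6, r=7, best area=252

[1,20] min(14,1)*19=19 best=19 * → r--
[1,19] min(14,14)*18=252 best=252 * → r--
[1,18] min(14,2)*17=34 best=252 → r--
[1,17] min(14,10)*16=160 best=252 → r--
[1,16] min(14,5)*15=75 best=252 → r--
[1,15] min(14,5)*14=70 best=252 → r--
[1,14] min(14,13)*13=169 best=252 → r--
[1,13] min(14,14)*12=168 best=252 → r--
[1,12] min(14,3)*11=33 best=252 → r--
[1,11] min(14,19)*10=140 best=252 → l++
[2,11] min(17,19)*9=153 best=252 → l++
[3,11] min(5,19)*8=40 best=252 → l++
[4,11] min(12,19)*7=84 best=252 → l++
[5,11] min(13,19)*6=78 best=252 → l++
[6,11] min(20,19)*5=95 best=252 → r--
[6,10] min(20,11)*4=44 best=252 → r--
[6,9] min(20,20)*3=60 best=252 → r--
[6,8] min(20,7)*2=14 best=252 → r--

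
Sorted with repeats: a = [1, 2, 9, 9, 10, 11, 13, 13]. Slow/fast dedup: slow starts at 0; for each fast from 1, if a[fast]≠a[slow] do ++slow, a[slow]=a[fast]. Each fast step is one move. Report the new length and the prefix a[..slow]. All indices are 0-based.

(s=0,f=1) a[fast]=2≠a[slow]=1 write a[1]=2 → slow++,fast++
(s=1,f=2) a[fast]=9≠a[slow]=2 write a[2]=9 → slow++,fast++
(s=2,f=3) a[fast]=9=a[slow] dup → fast++
(s=2,f=4) a[fast]=10≠a[slow]=9 write a[3]=10 → slow++,fast++
(s=3,f=5) a[fast]=11≠a[slow]=10 write a[4]=11 → slow++,fast++
(s=4,f=6) a[fast]=13≠a[slow]=11 write a[5]=13 → slow++,fast++
(s=5,f=7) a[fast]=13=a[slow] dup → fast++

length 6; prefix = [1, 2, 9, 10, 11, 13]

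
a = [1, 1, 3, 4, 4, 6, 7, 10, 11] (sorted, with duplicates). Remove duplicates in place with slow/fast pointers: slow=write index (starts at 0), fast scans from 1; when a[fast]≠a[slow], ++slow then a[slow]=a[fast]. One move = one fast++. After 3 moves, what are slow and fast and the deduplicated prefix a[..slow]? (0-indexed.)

slow=2, fast=4, prefix=[1, 3, 4]

(s=0,f=1) a[fast]=1=a[slow] dup → fast++
(s=0,f=2) a[fast]=3≠a[slow]=1 write a[1]=3 → slow++,fast++
(s=1,f=3) a[fast]=4≠a[slow]=3 write a[2]=4 → slow++,fast++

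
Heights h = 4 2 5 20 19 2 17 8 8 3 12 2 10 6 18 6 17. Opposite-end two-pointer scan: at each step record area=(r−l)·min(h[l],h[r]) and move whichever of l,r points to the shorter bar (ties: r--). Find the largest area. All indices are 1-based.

[1,17] min(4,17)*16=64 best=64 * → l++
[2,17] min(2,17)*15=30 best=64 → l++
[3,17] min(5,17)*14=70 best=70 * → l++
[4,17] min(20,17)*13=221 best=221 * → r--
[4,16] min(20,6)*12=72 best=221 → r--
[4,15] min(20,18)*11=198 best=221 → r--
[4,14] min(20,6)*10=60 best=221 → r--
[4,13] min(20,10)*9=90 best=221 → r--
[4,12] min(20,2)*8=16 best=221 → r--
[4,11] min(20,12)*7=84 best=221 → r--
[4,10] min(20,3)*6=18 best=221 → r--
[4,9] min(20,8)*5=40 best=221 → r--
[4,8] min(20,8)*4=32 best=221 → r--
[4,7] min(20,17)*3=51 best=221 → r--
[4,6] min(20,2)*2=4 best=221 → r--
[4,5] min(20,19)*1=19 best=221 → r--

max area = 221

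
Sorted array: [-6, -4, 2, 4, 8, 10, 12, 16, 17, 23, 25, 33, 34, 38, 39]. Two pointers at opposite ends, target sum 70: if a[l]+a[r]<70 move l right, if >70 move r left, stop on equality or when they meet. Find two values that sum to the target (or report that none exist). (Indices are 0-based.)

l=0 r=14: -6+39=33 <70, l++
l=1 r=14: -4+39=35 <70, l++
l=2 r=14: 2+39=41 <70, l++
l=3 r=14: 4+39=43 <70, l++
l=4 r=14: 8+39=47 <70, l++
l=5 r=14: 10+39=49 <70, l++
l=6 r=14: 12+39=51 <70, l++
l=7 r=14: 16+39=55 <70, l++
l=8 r=14: 17+39=56 <70, l++
l=9 r=14: 23+39=62 <70, l++
l=10 r=14: 25+39=64 <70, l++
l=11 r=14: 33+39=72 >70, r--
l=11 r=13: 33+38=71 >70, r--
l=11 r=12: 33+34=67 <70, l++

no pair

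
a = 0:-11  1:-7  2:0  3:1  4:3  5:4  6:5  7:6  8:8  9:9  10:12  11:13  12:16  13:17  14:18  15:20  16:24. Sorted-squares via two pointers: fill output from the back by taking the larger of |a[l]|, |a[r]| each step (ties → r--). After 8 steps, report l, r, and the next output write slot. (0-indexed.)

l=0 r=16: |-11|<=|24| out[16]=576, r--
l=0 r=15: |-11|<=|20| out[15]=400, r--
l=0 r=14: |-11|<=|18| out[14]=324, r--
l=0 r=13: |-11|<=|17| out[13]=289, r--
l=0 r=12: |-11|<=|16| out[12]=256, r--
l=0 r=11: |-11|<=|13| out[11]=169, r--
l=0 r=10: |-11|<=|12| out[10]=144, r--
l=0 r=9: |-11|>|9| out[9]=121, l++

l=1, r=9, next write slot=8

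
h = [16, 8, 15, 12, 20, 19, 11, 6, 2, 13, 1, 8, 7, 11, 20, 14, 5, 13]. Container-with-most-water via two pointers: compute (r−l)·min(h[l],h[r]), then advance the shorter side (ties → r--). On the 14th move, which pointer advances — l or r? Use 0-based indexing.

r

[0,17] min(16,13)*17=221 best=221 * → r--
[0,16] min(16,5)*16=80 best=221 → r--
[0,15] min(16,14)*15=210 best=221 → r--
[0,14] min(16,20)*14=224 best=224 * → l++
[1,14] min(8,20)*13=104 best=224 → l++
[2,14] min(15,20)*12=180 best=224 → l++
[3,14] min(12,20)*11=132 best=224 → l++
[4,14] min(20,20)*10=200 best=224 → r--
[4,13] min(20,11)*9=99 best=224 → r--
[4,12] min(20,7)*8=56 best=224 → r--
[4,11] min(20,8)*7=56 best=224 → r--
[4,10] min(20,1)*6=6 best=224 → r--
[4,9] min(20,13)*5=65 best=224 → r--
[4,8] min(20,2)*4=8 best=224 → r--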